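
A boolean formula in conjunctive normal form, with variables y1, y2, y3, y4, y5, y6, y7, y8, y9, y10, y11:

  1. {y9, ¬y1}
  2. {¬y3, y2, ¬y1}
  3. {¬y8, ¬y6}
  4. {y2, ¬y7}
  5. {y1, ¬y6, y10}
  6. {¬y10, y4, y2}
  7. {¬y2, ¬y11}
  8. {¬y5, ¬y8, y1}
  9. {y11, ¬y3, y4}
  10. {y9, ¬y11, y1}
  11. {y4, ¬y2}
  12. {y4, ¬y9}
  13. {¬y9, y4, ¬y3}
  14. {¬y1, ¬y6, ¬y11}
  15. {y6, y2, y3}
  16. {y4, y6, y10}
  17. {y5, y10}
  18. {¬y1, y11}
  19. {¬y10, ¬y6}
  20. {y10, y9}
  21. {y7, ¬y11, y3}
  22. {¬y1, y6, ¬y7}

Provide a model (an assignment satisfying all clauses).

y4 occurs only positively in the remaining clauses — set y4 = True.
Try y1 = False.
For the remaining variables, y2 = False, y3 = True, y5 = False, y6 = False, y7 = False, y8 = True, y9 = True, y10 = True, y11 = False works.

y1=F, y2=F, y3=T, y4=T, y5=F, y6=F, y7=F, y8=T, y9=T, y10=T, y11=F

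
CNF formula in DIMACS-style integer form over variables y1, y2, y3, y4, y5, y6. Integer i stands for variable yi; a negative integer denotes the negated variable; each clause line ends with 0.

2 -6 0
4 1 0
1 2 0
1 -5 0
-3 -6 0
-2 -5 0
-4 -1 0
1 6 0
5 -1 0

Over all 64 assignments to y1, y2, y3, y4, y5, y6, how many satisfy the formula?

3

The models are:
  y1=0 y2=1 y3=0 y4=1 y5=0 y6=1
  y1=1 y2=0 y3=0 y4=0 y5=1 y6=0
  y1=1 y2=0 y3=1 y4=0 y5=1 y6=0
Count: 3.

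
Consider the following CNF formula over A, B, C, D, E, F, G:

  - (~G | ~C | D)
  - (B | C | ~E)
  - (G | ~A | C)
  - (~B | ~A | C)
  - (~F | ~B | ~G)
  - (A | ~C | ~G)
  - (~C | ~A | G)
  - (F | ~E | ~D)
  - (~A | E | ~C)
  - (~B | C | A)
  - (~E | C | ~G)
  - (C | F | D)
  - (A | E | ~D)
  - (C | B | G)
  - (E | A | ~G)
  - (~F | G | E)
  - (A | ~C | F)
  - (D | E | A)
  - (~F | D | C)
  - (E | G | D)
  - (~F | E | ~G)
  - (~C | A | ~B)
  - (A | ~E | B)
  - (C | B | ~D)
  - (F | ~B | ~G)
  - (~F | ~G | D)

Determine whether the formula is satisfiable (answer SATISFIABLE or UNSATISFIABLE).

Set A = True and propagate.
Try B = False.
Try C = True.
  then G is forced to True.
  then D is forced to True.
  then E is forced to True.
  then F is forced to True.
Every clause has at least one true literal under this assignment.
So A = True, B = False, C = True, D = True, E = True, F = True, G = True is a satisfying assignment.

SATISFIABLE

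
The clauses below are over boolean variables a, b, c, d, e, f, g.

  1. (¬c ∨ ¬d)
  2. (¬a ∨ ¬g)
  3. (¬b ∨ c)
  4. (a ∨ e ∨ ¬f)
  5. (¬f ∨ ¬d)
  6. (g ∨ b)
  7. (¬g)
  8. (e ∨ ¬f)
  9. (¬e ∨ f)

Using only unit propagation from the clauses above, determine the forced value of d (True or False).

False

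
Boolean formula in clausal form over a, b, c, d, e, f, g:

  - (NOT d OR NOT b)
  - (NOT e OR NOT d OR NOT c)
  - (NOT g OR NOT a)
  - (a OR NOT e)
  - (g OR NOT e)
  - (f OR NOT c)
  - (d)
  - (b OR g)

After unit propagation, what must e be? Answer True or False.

False

Unit clause (d) sets d = True.
(NOT d OR NOT b): since d = True, the clause reduces to (NOT b). b = False.
(b OR g) with b = False leaves only g, so g = True.
From (NOT g OR NOT a) and g = True: a = False.
(a OR NOT e): since a = False, the clause reduces to (NOT e). e = False.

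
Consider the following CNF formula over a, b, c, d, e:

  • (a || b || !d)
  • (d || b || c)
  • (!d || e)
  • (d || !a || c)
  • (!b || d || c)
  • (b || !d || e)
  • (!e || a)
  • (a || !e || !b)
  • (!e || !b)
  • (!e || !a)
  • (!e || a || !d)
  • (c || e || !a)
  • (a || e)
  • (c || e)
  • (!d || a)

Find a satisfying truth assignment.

a=1, b=0, c=1, d=0, e=0

c occurs only positively in the remaining clauses — set c = True.
Try a = True.
  then e is forced to False.
  then d is forced to False.
b is now unconstrained; take b = False.
Every clause has at least one true literal under this assignment.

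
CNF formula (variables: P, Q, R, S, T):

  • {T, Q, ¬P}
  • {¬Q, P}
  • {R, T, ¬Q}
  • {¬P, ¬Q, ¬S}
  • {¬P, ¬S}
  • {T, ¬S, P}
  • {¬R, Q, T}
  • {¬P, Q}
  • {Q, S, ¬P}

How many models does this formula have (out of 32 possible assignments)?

8

Split on P, then Q.
  P=T, Q=T: remaining (R,S,T) ∈ {(F,F,T); (T,F,F); (T,F,T)} — 3.
  P=T, Q=F: a clause becomes empty — 0.
  P=F, Q=T: a clause becomes empty — 0.
  P=F, Q=F: 5 of the 8 assignments to (R,S,T) work.
Total: 3 + 0 + 0 + 5 = 8.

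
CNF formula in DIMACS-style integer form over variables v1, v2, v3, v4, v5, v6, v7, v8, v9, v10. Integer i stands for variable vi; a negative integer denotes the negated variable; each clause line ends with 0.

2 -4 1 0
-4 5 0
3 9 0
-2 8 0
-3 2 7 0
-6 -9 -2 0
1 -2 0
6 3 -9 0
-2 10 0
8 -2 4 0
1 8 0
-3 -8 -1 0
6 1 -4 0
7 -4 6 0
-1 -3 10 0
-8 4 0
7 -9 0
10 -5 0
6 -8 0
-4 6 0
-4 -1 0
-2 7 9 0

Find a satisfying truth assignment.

Pure literal: v7 appears only positively; assign v7 = True.
Pure literal: v10 appears only positively; assign v10 = True.
Try v1 = True.
  then v4 is forced to False.
  then v8 is forced to False.
  then v2 is forced to False.
Branch on v3: take v3 = True.
v5, v6, v9 are now unconstrained; take v5 = False, v6 = False, v9 = True.

v1 = 1, v2 = 0, v3 = 1, v4 = 0, v5 = 0, v6 = 0, v7 = 1, v8 = 0, v9 = 1, v10 = 1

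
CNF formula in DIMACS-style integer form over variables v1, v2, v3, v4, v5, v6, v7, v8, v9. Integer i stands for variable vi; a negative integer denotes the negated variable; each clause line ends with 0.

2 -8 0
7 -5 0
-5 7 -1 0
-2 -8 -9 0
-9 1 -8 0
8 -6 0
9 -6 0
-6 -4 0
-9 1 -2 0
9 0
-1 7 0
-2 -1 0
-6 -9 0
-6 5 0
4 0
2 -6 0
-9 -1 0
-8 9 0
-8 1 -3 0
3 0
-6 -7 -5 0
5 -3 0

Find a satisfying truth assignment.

v1 = F  v2 = F  v3 = T  v4 = T  v5 = T  v6 = F  v7 = T  v8 = F  v9 = T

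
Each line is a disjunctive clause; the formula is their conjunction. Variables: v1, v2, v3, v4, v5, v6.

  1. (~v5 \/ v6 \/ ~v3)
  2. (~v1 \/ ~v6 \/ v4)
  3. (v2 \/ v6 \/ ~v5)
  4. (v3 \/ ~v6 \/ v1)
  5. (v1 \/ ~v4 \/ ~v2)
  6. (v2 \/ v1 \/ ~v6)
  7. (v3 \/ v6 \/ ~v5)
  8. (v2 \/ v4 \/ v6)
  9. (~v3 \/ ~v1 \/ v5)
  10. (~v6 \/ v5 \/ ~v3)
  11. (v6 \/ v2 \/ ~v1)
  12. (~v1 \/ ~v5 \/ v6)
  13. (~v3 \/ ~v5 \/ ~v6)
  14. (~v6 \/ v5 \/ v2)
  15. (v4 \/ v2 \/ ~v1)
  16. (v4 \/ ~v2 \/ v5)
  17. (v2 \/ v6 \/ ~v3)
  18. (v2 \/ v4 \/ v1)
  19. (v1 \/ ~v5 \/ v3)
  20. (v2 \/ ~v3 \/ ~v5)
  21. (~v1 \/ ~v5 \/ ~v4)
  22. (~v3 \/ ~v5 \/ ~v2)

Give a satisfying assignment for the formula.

v1=True  v2=True  v3=False  v4=True  v5=False  v6=False

Check each clause:
  1. (v6 \/ ~v3 \/ ~v5) — ~v5 is true.
  2. (~v1 \/ v4 \/ ~v6) — ~v6 is true.
  3. (v6 \/ v2 \/ ~v5) — v2 is true.
  4. (v3 \/ ~v6 \/ v1) — v1 is true.
  5. (~v4 \/ v1 \/ ~v2) — v1 is true.
  6. (v2 \/ ~v6 \/ v1) — v1 is true.
  7. (v3 \/ ~v5 \/ v6) — ~v5 is true.
  8. (v2 \/ v6 \/ v4) — v2 is true.
  9. (v5 \/ ~v1 \/ ~v3) — ~v3 is true.
  10. (~v3 \/ ~v6 \/ v5) — ~v3 is true.
  11. (v6 \/ ~v1 \/ v2) — v2 is true.
  12. (~v5 \/ v6 \/ ~v1) — ~v5 is true.
  13. (~v3 \/ ~v5 \/ ~v6) — ~v6 is true.
  14. (v2 \/ v5 \/ ~v6) — v2 is true.
  15. (v4 \/ ~v1 \/ v2) — v2 is true.
  16. (v4 \/ v5 \/ ~v2) — v4 is true.
  17. (v2 \/ v6 \/ ~v3) — v2 is true.
  18. (v4 \/ v1 \/ v2) — v1 is true.
  19. (v3 \/ v1 \/ ~v5) — v1 is true.
  20. (v2 \/ ~v5 \/ ~v3) — v2 is true.
  21. (~v4 \/ ~v5 \/ ~v1) — ~v5 is true.
  22. (~v5 \/ ~v3 \/ ~v2) — ~v5 is true.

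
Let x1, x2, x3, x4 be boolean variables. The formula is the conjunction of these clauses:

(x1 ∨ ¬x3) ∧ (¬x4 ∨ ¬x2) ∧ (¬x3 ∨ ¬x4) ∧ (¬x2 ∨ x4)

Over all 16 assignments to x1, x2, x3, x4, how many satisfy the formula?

The models are:
  x1=0 x2=0 x3=0 x4=0
  x1=0 x2=0 x3=0 x4=1
  x1=1 x2=0 x3=0 x4=0
  x1=1 x2=0 x3=0 x4=1
  x1=1 x2=0 x3=1 x4=0
That's 5 in total.

5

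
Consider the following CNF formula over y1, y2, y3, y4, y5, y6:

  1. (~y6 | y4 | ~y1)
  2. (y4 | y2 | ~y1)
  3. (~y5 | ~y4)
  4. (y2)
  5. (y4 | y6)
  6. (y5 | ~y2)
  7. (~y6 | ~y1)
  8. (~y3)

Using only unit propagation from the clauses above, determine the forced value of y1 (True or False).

False

Unit clause (y2) sets y2 = True.
(y5 | ~y2) with y2 = True leaves only y5, so y5 = True.
In (~y4 | ~y5), ~y5 is now false; ~y4 must hold, so y4 = False.
(y6 | y4): since y4 = False, the clause reduces to (y6). y6 = True.
(~y6 | ~y1 | y4) with y6 = True, y4 = False leaves only ~y1, so y1 = False.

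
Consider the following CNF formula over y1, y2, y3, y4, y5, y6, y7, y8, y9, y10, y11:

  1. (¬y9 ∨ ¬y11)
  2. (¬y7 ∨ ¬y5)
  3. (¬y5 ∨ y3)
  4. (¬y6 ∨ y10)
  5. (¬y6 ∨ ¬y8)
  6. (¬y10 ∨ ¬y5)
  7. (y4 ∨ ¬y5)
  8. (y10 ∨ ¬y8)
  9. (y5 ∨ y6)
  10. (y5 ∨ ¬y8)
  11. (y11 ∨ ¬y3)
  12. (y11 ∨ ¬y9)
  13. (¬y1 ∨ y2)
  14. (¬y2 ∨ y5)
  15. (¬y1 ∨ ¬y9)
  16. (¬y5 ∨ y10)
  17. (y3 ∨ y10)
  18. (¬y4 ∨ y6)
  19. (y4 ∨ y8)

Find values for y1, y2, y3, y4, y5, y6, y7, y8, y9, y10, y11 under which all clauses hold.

Pure literal: y1 appears only negated; assign y1 = False.
Pure literal: y7 appears only negated; assign y7 = False.
Set y2 = False and propagate.
For the remaining variables, y3 = True, y4 = True, y5 = False, y6 = True, y8 = False, y9 = False, y10 = True, y11 = True works.

y1 = F, y2 = F, y3 = T, y4 = T, y5 = F, y6 = T, y7 = F, y8 = F, y9 = F, y10 = T, y11 = T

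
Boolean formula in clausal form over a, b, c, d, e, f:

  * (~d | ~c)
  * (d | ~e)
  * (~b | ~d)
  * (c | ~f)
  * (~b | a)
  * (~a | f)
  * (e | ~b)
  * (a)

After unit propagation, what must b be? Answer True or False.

False

(a) is a unit clause: a = True.
(f | ~a): since a = True, the clause reduces to (f). f = True.
(~f | c): since f = True, the clause reduces to (c). c = True.
From (~d | ~c) and c = True: d = False.
From (d | ~e) and d = False: e = False.
(~b | e): since e = False, the clause reduces to (~b). b = False.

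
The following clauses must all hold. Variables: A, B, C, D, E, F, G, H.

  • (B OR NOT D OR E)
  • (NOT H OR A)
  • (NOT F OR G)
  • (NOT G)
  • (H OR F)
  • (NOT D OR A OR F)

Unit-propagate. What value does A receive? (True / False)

True

(NOT G) stands alone — G = False.
(G OR NOT F) with G = False leaves only NOT F, so F = False.
(H OR F) with F = False leaves only H, so H = True.
From (A OR NOT H) and H = True: A = True.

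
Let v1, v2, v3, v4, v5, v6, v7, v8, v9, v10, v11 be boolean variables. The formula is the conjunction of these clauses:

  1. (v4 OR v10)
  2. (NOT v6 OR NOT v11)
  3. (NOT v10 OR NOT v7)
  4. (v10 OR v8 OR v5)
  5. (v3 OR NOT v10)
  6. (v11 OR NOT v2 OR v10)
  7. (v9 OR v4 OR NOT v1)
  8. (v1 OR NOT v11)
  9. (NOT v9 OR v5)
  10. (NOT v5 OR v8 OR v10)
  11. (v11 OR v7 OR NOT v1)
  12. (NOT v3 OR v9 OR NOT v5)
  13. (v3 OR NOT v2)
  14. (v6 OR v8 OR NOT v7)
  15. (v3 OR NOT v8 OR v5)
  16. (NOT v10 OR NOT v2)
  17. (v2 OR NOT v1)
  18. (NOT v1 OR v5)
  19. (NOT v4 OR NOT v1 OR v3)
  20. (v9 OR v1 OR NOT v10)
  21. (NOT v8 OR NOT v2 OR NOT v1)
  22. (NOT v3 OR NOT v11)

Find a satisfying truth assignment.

v1 = False, v2 = False, v3 = True, v4 = True, v5 = False, v6 = False, v7 = False, v8 = True, v9 = False, v10 = False, v11 = False

Set v1 = False and propagate.
  then v11 is forced to False.
The remaining clauses are satisfied by v2 = False, v3 = True, v4 = True, v5 = False, v6 = False, v7 = False, v8 = True, v9 = False, v10 = False.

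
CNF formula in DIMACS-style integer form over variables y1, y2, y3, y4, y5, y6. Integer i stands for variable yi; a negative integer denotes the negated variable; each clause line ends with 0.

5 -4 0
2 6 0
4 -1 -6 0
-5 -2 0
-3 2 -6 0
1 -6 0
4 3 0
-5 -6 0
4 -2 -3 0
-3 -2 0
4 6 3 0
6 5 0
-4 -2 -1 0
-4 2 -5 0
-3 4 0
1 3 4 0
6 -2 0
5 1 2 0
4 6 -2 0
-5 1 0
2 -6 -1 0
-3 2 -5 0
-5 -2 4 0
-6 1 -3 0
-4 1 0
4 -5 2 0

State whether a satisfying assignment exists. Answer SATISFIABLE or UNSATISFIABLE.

UNSATISFIABLE

y2 = True:
  propagation gives y5=False, y4=False, y3=True; an empty clause results — contradiction.
y2 = False:
  propagation gives y6=True, y3=False, y1=True; an empty clause results — contradiction.
Every branch closes, so no satisfying assignment exists.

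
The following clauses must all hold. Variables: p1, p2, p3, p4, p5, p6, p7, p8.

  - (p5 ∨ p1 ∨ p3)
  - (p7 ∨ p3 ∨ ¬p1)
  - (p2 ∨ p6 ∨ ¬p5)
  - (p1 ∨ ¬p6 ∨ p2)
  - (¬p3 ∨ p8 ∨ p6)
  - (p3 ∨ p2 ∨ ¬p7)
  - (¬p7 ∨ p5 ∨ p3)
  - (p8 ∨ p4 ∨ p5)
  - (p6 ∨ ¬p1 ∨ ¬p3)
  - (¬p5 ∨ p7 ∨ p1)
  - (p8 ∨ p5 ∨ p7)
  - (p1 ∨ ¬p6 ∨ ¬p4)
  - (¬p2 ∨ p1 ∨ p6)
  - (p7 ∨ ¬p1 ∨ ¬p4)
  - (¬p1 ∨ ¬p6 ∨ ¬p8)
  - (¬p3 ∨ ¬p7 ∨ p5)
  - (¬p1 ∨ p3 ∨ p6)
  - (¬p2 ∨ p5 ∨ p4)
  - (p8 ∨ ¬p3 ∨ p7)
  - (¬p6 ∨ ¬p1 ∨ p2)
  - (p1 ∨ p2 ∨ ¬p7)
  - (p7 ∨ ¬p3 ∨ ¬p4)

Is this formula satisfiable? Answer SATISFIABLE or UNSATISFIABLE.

SATISFIABLE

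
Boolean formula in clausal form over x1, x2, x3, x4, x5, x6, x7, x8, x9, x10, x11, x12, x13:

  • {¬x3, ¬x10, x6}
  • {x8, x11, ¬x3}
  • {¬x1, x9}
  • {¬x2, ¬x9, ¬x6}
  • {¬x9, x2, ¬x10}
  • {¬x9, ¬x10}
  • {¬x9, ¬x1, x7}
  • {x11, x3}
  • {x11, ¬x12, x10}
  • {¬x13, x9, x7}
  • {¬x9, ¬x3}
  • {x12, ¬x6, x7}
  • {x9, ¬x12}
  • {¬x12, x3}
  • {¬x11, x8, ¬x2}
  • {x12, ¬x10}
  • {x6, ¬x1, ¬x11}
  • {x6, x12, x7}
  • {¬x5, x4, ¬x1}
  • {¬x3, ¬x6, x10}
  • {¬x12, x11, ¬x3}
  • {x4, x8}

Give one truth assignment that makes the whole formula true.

x1 = False  x2 = False  x3 = True  x4 = True  x5 = True  x6 = False  x7 = True  x8 = True  x9 = False  x10 = False  x11 = True  x12 = False  x13 = True

Pure literal: x1 appears only negated; assign x1 = False.
Pure literal: x4 appears only positively; assign x4 = True.
Set x2 = False and propagate.
Set x3 = True and propagate.
  then x9 is forced to False.
  then x12 is forced to False.
  then x10 is forced to False.
  then x6 is forced to False.
  then x7 is forced to True.
The remaining clauses are satisfied by x5 = True, x8 = True, x11 = True, x13 = True.
Check each clause:
  1. {¬x10, ¬x3, x6} — ¬x10 is true.
  2. {x11, x8, ¬x3} — x8 is true.
  3. {¬x1, x9} — ¬x1 is true.
  4. {¬x9, ¬x2, ¬x6} — ¬x6 is true.
  5. {¬x10, ¬x9, x2} — ¬x10 is true.
  6. {¬x10, ¬x9} — ¬x10 is true.
  7. {¬x9, ¬x1, x7} — ¬x9 is true.
  8. {x3, x11} — x3 is true.
  9. {x11, ¬x12, x10} — x11 is true.
  10. {x7, ¬x13, x9} — x7 is true.
  11. {¬x3, ¬x9} — ¬x9 is true.
  12. {¬x6, x12, x7} — ¬x6 is true.
  13. {x9, ¬x12} — ¬x12 is true.
  14. {x3, ¬x12} — x3 is true.
  15. {¬x2, ¬x11, x8} — x8 is true.
  16. {¬x10, x12} — ¬x10 is true.
  17. {x6, ¬x1, ¬x11} — ¬x1 is true.
  18. {x7, x6, x12} — x7 is true.
  19. {¬x5, x4, ¬x1} — x4 is true.
  20. {¬x6, x10, ¬x3} — ¬x6 is true.
  21. {x11, ¬x12, ¬x3} — x11 is true.
  22. {x8, x4} — x8 is true.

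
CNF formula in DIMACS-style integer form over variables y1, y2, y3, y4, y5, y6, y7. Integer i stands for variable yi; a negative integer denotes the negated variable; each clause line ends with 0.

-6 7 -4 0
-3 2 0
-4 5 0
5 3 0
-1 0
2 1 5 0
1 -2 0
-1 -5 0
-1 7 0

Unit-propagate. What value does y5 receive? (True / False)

True

(~y1) stands alone — y1 = False.
In (~y2 | y1), y1 is now false; ~y2 must hold, so y2 = False.
From (~y3 | y2) and y2 = False: y3 = False.
(y3 | y5): since y3 = False, the clause reduces to (y5). y5 = True.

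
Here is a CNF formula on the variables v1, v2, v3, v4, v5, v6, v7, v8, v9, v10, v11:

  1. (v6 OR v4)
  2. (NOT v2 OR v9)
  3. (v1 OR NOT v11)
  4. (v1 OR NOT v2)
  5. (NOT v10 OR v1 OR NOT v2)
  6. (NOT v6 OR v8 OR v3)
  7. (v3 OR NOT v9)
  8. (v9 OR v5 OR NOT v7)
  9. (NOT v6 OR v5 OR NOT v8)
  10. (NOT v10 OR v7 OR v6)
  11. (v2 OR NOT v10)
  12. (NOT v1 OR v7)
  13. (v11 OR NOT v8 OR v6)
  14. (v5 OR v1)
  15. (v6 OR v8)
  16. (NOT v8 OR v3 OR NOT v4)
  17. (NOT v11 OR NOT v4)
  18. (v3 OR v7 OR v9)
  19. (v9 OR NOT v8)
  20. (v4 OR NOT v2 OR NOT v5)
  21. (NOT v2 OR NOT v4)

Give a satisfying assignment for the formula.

v1=False, v2=False, v3=True, v4=False, v5=True, v6=True, v7=False, v8=False, v9=True, v10=False, v11=False

v3 occurs only positively in the remaining clauses — set v3 = True.
v10 occurs only negated in the remaining clauses — set v10 = False.
Try v1 = False.
  then v11 is forced to False.
  then v2 is forced to False.
  then v5 is forced to True.
Try v4 = False.
  then v6 is forced to True.
Branch on v8: take v8 = False.
v7, v9 are now unconstrained; take v7 = False, v9 = True.
Check each clause:
  1. (v6 OR v4) — v6 is true.
  2. (v9 OR NOT v2) — v9 is true.
  3. (v1 OR NOT v11) — NOT v11 is true.
  4. (NOT v2 OR v1) — NOT v2 is true.
  5. (NOT v10 OR NOT v2 OR v1) — NOT v2 is true.
  6. (v8 OR NOT v6 OR v3) — v3 is true.
  7. (NOT v9 OR v3) — v3 is true.
  8. (NOT v7 OR v9 OR v5) — v9 is true.
  9. (NOT v6 OR v5 OR NOT v8) — NOT v8 is true.
  10. (v7 OR v6 OR NOT v10) — NOT v10 is true.
  11. (NOT v10 OR v2) — NOT v10 is true.
  12. (v7 OR NOT v1) — NOT v1 is true.
  13. (v11 OR v6 OR NOT v8) — NOT v8 is true.
  14. (v1 OR v5) — v5 is true.
  15. (v8 OR v6) — v6 is true.
  16. (v3 OR NOT v4 OR NOT v8) — NOT v8 is true.
  17. (NOT v11 OR NOT v4) — NOT v4 is true.
  18. (v3 OR v9 OR v7) — v9 is true.
  19. (NOT v8 OR v9) — NOT v8 is true.
  20. (v4 OR NOT v2 OR NOT v5) — NOT v2 is true.
  21. (NOT v4 OR NOT v2) — NOT v4 is true.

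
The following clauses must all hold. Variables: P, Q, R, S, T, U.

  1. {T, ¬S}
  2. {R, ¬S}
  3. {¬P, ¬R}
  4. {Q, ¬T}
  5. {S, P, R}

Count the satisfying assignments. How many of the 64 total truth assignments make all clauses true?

Case analysis on R and S:
  R=T, S=T: remaining (P,Q,T,U) ∈ {(F,T,T,F); (F,T,T,T)} — 2.
  R=T, S=F: U free; 3 ways for (P,Q,T) × 2^1 = 6.
  R=F, S=T: a clause becomes empty — 0.
  R=F, S=F: U free; 3 ways for (P,Q,T) × 2^1 = 6.
Total: 2 + 6 + 0 + 6 = 14.

14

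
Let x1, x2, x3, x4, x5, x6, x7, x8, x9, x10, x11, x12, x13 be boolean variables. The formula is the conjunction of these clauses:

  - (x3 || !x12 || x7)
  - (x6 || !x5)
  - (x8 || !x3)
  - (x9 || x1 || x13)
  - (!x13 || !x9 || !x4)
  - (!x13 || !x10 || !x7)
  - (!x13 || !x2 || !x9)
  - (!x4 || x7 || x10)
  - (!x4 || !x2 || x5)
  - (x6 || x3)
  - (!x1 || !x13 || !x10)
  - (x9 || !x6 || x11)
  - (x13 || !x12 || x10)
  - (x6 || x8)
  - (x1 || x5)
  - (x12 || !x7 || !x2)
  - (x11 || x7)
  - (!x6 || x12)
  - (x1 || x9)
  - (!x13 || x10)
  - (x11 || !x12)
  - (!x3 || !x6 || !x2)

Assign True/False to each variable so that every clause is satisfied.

x1=1, x2=0, x3=0, x4=0, x5=1, x6=1, x7=1, x8=0, x9=1, x10=1, x11=1, x12=1, x13=0

Check each clause:
  1. (x7 || x3 || !x12) — x7 is true.
  2. (x6 || !x5) — x6 is true.
  3. (x8 || !x3) — !x3 is true.
  4. (x13 || x1 || x9) — x1 is true.
  5. (!x13 || !x9 || !x4) — !x13 is true.
  6. (!x10 || !x7 || !x13) — !x13 is true.
  7. (!x2 || !x13 || !x9) — !x13 is true.
  8. (x7 || !x4 || x10) — x10 is true.
  9. (!x2 || x5 || !x4) — !x4 is true.
  10. (x3 || x6) — x6 is true.
  11. (!x1 || !x13 || !x10) — !x13 is true.
  12. (x11 || !x6 || x9) — x9 is true.
  13. (x10 || x13 || !x12) — x10 is true.
  14. (x6 || x8) — x6 is true.
  15. (x5 || x1) — x1 is true.
  16. (!x2 || x12 || !x7) — x12 is true.
  17. (x11 || x7) — x11 is true.
  18. (!x6 || x12) — x12 is true.
  19. (x1 || x9) — x9 is true.
  20. (!x13 || x10) — x10 is true.
  21. (x11 || !x12) — x11 is true.
  22. (!x3 || !x2 || !x6) — !x3 is true.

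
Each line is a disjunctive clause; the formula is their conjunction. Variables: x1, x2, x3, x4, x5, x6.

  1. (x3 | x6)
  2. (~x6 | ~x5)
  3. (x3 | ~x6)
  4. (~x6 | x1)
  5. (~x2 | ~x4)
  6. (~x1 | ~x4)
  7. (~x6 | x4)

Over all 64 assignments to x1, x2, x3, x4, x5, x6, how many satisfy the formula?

10

Split on x6, then x4.
  x6=1, x4=1: a clause becomes empty — 0.
  x6=1, x4=0: a clause becomes empty — 0.
  x6=0, x4=1: remaining (x1,x2,x3,x5) ∈ {(0,0,1,0); (0,0,1,1)} — 2.
  x6=0, x4=0: forces x3=1; x1, x2, x5 free → 2^3 = 8.
Total: 0 + 0 + 2 + 8 = 10.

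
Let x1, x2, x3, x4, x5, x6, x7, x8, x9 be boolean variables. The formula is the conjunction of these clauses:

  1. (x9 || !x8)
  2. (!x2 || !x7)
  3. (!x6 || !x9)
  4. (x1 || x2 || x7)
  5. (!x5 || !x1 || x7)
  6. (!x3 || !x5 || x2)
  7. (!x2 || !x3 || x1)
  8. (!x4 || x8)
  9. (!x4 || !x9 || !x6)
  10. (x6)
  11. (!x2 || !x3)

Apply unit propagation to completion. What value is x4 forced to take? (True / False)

False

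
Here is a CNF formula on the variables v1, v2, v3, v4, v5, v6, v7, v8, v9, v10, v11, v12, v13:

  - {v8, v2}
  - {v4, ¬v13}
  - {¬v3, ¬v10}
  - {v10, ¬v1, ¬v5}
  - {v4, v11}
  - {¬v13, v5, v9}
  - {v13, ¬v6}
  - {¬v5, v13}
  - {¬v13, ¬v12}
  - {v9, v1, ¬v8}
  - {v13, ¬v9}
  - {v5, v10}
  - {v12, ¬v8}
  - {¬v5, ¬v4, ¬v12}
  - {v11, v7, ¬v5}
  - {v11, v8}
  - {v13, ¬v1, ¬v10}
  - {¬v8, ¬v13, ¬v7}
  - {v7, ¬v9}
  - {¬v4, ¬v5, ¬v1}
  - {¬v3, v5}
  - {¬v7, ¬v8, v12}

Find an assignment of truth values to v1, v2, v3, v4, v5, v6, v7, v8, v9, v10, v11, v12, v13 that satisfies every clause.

v1=F, v2=T, v3=F, v4=F, v5=F, v6=F, v7=T, v8=F, v9=F, v10=T, v11=T, v12=F, v13=F

Pure literal: v2 appears only positively; assign v2 = True.
v3 occurs only negated in the remaining clauses — set v3 = False.
Try v1 = False.
For the remaining variables, v4 = False, v5 = False, v6 = False, v7 = True, v8 = False, v9 = False, v10 = True, v11 = True, v12 = False, v13 = False works.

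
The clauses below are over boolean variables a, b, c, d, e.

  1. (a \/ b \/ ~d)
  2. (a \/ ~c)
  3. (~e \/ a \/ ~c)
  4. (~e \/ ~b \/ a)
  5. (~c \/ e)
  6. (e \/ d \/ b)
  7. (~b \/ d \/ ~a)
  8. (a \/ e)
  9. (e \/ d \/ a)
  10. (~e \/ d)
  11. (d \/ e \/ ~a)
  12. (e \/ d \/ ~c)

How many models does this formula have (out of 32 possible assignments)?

6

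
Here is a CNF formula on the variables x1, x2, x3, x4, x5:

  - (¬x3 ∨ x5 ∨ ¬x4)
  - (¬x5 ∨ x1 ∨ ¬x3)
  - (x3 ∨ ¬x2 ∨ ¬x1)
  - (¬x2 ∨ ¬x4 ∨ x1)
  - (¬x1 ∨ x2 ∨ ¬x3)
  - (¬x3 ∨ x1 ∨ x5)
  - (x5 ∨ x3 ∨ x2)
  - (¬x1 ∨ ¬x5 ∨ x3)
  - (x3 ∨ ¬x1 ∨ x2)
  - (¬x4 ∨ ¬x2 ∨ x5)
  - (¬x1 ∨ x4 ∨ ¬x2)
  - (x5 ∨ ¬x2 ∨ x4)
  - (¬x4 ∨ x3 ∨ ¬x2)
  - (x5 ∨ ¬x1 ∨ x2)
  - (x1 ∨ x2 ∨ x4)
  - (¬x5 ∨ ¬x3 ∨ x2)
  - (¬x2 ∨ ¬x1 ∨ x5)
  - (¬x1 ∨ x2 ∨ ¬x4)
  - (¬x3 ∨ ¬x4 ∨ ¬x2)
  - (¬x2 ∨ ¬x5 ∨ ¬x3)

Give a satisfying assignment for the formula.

x1=F  x2=F  x3=F  x4=T  x5=T

Check each clause:
  1. (¬x3 ∨ x5 ∨ ¬x4) — ¬x3 is true.
  2. (¬x3 ∨ x1 ∨ ¬x5) — ¬x3 is true.
  3. (¬x1 ∨ x3 ∨ ¬x2) — ¬x2 is true.
  4. (¬x4 ∨ x1 ∨ ¬x2) — ¬x2 is true.
  5. (x2 ∨ ¬x1 ∨ ¬x3) — ¬x3 is true.
  6. (x1 ∨ x5 ∨ ¬x3) — ¬x3 is true.
  7. (x5 ∨ x2 ∨ x3) — x5 is true.
  8. (¬x1 ∨ ¬x5 ∨ x3) — ¬x1 is true.
  9. (x2 ∨ ¬x1 ∨ x3) — ¬x1 is true.
  10. (¬x4 ∨ ¬x2 ∨ x5) — x5 is true.
  11. (x4 ∨ ¬x2 ∨ ¬x1) — x4 is true.
  12. (x5 ∨ x4 ∨ ¬x2) — x4 is true.
  13. (¬x4 ∨ x3 ∨ ¬x2) — ¬x2 is true.
  14. (x2 ∨ ¬x1 ∨ x5) — x5 is true.
  15. (x2 ∨ x1 ∨ x4) — x4 is true.
  16. (¬x3 ∨ ¬x5 ∨ x2) — ¬x3 is true.
  17. (x5 ∨ ¬x1 ∨ ¬x2) — x5 is true.
  18. (x2 ∨ ¬x1 ∨ ¬x4) — ¬x1 is true.
  19. (¬x2 ∨ ¬x4 ∨ ¬x3) — ¬x3 is true.
  20. (¬x2 ∨ ¬x3 ∨ ¬x5) — ¬x3 is true.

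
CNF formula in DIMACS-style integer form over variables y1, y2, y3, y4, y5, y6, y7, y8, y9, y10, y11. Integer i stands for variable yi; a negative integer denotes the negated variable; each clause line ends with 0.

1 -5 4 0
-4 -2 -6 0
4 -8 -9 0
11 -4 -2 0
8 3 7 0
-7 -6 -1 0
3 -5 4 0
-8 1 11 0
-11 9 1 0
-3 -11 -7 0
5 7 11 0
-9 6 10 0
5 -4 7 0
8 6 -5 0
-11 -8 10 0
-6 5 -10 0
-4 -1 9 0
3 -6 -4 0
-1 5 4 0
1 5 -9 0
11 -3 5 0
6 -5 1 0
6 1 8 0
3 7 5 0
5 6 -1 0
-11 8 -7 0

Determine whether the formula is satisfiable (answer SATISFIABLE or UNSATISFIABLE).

Pure literal: y2 appears only negated; assign y2 = False.
Set y1 = True and propagate.
Set y3 = True and propagate.
Branch on y4: take y4 = False.
  then y5 is forced to True.
The remaining clauses are satisfied by y6 = True, y7 = False, y8 = True, y9 = False, y10 = False, y11 = False.
So y1=True  y2=False  y3=True  y4=False  y5=True  y6=True  y7=False  y8=True  y9=False  y10=False  y11=False is a satisfying assignment.

SATISFIABLE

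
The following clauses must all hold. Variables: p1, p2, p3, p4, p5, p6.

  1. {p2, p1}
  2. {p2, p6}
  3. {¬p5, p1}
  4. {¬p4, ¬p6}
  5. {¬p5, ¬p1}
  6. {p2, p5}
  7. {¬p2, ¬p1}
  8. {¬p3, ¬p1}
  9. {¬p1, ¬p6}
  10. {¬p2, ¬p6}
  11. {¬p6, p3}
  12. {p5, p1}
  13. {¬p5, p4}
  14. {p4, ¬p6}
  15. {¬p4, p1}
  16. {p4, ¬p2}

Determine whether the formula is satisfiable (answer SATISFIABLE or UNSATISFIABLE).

p1 = True:
  propagation gives p5=False, p2=True; an empty clause results — contradiction.
p1 = False:
  propagation gives p2=True, p5=False; an empty clause results — contradiction.
Every branch closes, so no satisfying assignment exists.

UNSATISFIABLE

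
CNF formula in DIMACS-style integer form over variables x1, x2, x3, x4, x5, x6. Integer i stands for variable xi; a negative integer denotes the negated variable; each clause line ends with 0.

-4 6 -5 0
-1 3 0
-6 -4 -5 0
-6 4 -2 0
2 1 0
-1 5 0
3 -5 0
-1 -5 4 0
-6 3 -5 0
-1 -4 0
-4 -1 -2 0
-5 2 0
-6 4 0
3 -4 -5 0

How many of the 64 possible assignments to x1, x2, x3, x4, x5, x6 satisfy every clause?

7

Split on x4, then x5.
  x4=1, x5=1: a clause becomes empty — 0.
  x4=1, x5=0: remaining (x1,x2,x3,x6) ∈ {(0,1,0,0); (0,1,0,1); (0,1,1,0); (0,1,1,1)} — 4.
  x4=0, x5=1: remaining (x1,x2,x3,x6) ∈ {(0,1,1,0)} — 1.
  x4=0, x5=0: remaining (x1,x2,x3,x6) ∈ {(0,1,0,0); (0,1,1,0)} — 2.
Total: 0 + 4 + 1 + 2 = 7.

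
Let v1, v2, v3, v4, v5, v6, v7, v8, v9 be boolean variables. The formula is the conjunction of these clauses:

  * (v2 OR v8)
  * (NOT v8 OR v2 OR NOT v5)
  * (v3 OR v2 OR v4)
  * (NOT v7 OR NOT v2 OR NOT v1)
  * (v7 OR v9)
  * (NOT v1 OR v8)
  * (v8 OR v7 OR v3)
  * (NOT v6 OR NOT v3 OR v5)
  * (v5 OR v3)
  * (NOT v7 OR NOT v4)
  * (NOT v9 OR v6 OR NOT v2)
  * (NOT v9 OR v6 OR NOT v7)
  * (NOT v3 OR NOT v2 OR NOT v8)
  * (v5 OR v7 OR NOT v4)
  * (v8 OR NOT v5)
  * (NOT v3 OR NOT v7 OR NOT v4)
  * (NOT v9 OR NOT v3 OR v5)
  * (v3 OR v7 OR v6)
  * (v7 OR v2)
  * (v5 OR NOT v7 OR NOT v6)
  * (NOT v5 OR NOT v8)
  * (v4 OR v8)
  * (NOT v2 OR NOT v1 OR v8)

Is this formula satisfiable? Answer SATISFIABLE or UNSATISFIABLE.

SATISFIABLE

Set v1 = True and propagate.
  then v8 is forced to True.
  then v5 is forced to False.
  then v3 is forced to True.
  then v6 is forced to False.
  then v2 is forced to False.
  then v9 is forced to False.
  then v7 is forced to True.
  then v4 is forced to False.
So v1=T, v2=F, v3=T, v4=F, v5=F, v6=F, v7=T, v8=T, v9=F is a satisfying assignment.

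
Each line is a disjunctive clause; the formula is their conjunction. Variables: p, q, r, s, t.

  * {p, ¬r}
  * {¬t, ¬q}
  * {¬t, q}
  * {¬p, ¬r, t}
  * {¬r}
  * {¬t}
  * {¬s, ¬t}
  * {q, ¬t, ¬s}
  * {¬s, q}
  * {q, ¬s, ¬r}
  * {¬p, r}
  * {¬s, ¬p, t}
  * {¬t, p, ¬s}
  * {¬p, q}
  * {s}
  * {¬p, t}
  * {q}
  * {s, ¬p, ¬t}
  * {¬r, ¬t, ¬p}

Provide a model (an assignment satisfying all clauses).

Unit propagation: (¬r) forces r = False.
Unit propagation: (¬t) forces t = False.
(¬p) is a unit clause, so p = False.
(s) is a unit clause, so s = True.
Unit propagation: (q) forces q = True.

p = 0, q = 1, r = 0, s = 1, t = 0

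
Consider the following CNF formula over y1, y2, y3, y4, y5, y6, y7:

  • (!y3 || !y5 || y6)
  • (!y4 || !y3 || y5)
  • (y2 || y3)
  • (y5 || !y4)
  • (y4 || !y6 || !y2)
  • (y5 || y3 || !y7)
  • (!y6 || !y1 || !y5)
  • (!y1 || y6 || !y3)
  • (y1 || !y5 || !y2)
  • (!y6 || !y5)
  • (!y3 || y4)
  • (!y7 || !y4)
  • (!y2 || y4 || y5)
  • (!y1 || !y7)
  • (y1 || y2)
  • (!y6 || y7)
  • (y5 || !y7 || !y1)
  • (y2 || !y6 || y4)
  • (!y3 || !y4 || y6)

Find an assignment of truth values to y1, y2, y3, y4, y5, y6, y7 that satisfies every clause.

y1=1, y2=1, y3=0, y4=1, y5=1, y6=0, y7=0

Try y1 = True.
  then y7 is forced to False.
  then y6 is forced to False.
  then y3 is forced to False.
  then y2 is forced to True.
The remaining clauses are satisfied by y4 = True, y5 = True.
Every clause has at least one true literal under this assignment.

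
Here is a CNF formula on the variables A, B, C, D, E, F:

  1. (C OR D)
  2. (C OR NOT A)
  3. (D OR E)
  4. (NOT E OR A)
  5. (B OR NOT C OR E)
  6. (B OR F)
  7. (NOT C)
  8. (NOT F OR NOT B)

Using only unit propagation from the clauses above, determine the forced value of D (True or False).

Unit clause (NOT C) sets C = False.
(C OR D): since C = False, the clause reduces to (D). D = True.

True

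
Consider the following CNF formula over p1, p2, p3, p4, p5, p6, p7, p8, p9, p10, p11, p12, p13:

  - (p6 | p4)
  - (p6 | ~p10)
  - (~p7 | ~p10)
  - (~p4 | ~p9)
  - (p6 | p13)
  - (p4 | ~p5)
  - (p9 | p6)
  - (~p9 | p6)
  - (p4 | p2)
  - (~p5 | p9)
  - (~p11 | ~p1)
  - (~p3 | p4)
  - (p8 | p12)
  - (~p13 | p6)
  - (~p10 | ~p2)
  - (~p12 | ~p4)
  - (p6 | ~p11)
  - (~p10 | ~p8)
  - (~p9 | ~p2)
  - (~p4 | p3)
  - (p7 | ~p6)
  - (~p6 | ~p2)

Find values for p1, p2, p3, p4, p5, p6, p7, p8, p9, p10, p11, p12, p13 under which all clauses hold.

Pure literal: p1 appears only negated; assign p1 = False.
Pure literal: p5 appears only negated; assign p5 = False.
Set p2 = False and propagate.
  then p4 is forced to True.
  then p9 is forced to False.
  then p6 is forced to True.
  then p12 is forced to False.
  then p8 is forced to True.
  then p10 is forced to False.
  then p3 is forced to True.
  then p7 is forced to True.
p11, p13 are now unconstrained; take p11 = False, p13 = True.

p1=F, p2=F, p3=T, p4=T, p5=F, p6=T, p7=T, p8=T, p9=F, p10=F, p11=F, p12=F, p13=T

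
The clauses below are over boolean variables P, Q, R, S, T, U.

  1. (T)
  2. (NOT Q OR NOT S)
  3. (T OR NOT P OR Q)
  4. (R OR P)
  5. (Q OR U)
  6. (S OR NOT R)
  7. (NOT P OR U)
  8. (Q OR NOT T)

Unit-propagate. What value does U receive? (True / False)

True

(T) is a unit clause: T = True.
From (Q OR NOT T) and T = True: Q = True.
(NOT Q OR NOT S) with Q = True leaves only NOT S, so S = False.
In (NOT R OR S), S is now false; NOT R must hold, so R = False.
(P OR R): since R = False, the clause reduces to (P). P = True.
(NOT P OR U) with P = True leaves only U, so U = True.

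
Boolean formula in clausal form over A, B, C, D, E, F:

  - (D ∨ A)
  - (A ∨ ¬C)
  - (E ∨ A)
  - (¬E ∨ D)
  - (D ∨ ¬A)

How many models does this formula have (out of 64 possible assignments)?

Case analysis on A and D:
  A=T, D=T: B, C, E, F free → 2^4 = 16.
  A=T, D=F: a clause becomes empty — 0.
  A=F, D=T: remaining (B,C,E,F) ∈ {(F,F,T,F); (F,F,T,T); (T,F,T,F); (T,F,T,T)} — 4.
  A=F, D=F: a clause becomes empty — 0.
Total: 16 + 0 + 4 + 0 = 20.

20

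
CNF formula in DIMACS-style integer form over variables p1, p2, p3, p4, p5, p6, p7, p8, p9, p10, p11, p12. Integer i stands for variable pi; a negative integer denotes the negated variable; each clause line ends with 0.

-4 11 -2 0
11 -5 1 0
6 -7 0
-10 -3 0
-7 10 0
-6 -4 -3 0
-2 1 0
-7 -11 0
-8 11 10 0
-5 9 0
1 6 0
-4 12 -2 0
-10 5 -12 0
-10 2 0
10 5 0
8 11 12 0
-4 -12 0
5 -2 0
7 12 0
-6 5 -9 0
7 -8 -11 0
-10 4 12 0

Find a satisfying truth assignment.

p1=T, p2=F, p3=F, p4=F, p5=T, p6=F, p7=F, p8=F, p9=T, p10=F, p11=T, p12=T

Pure literal: p1 appears only positively; assign p1 = True.
p3 occurs only negated in the remaining clauses — set p3 = False.
Branch on p2: take p2 = False.
  then p10 is forced to False.
  then p7 is forced to False.
  then p5 is forced to True.
  then p9 is forced to True.
  then p12 is forced to True.
  then p4 is forced to False.
The remaining clauses are satisfied by p6 = False, p8 = False, p11 = True.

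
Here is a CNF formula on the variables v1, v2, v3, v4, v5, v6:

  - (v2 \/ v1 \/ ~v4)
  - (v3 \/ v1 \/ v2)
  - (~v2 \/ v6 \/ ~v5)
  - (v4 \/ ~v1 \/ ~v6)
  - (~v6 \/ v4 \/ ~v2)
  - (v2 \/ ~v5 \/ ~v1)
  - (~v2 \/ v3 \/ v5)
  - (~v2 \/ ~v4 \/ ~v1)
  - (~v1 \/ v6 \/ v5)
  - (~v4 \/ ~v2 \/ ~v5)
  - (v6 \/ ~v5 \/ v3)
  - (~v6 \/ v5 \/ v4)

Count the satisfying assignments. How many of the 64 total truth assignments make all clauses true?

8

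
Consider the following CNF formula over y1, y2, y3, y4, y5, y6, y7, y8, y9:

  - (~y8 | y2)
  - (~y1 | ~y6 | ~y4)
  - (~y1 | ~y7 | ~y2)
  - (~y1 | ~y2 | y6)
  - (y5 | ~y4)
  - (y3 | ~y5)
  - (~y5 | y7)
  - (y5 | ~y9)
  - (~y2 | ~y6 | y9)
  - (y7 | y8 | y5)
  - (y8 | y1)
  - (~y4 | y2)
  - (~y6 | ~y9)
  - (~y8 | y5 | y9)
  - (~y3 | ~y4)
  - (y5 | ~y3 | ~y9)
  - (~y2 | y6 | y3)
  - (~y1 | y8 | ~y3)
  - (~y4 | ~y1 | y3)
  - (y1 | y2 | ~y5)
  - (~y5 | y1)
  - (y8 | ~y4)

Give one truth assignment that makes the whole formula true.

y1=True  y2=False  y3=False  y4=False  y5=False  y6=True  y7=True  y8=False  y9=False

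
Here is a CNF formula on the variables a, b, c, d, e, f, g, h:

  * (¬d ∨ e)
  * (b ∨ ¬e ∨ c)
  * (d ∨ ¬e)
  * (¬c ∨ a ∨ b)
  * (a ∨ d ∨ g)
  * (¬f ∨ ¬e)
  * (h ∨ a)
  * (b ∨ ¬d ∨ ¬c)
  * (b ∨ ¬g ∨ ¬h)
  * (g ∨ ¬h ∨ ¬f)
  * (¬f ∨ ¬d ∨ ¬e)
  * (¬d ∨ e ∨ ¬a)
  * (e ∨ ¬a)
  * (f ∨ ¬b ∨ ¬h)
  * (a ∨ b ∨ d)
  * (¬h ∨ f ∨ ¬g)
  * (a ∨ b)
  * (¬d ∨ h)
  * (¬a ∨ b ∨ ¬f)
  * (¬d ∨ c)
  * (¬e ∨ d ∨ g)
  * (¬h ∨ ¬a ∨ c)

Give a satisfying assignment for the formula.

a=F  b=T  c=T  d=F  e=F  f=T  g=T  h=T

Check each clause:
  1. (e ∨ ¬d) — ¬d is true.
  2. (b ∨ c ∨ ¬e) — b is true.
  3. (d ∨ ¬e) — ¬e is true.
  4. (¬c ∨ a ∨ b) — b is true.
  5. (a ∨ d ∨ g) — g is true.
  6. (¬e ∨ ¬f) — ¬e is true.
  7. (h ∨ a) — h is true.
  8. (¬c ∨ ¬d ∨ b) — b is true.
  9. (¬g ∨ b ∨ ¬h) — b is true.
  10. (g ∨ ¬h ∨ ¬f) — g is true.
  11. (¬f ∨ ¬e ∨ ¬d) — ¬e is true.
  12. (¬d ∨ ¬a ∨ e) — ¬d is true.
  13. (e ∨ ¬a) — ¬a is true.
  14. (f ∨ ¬b ∨ ¬h) — f is true.
  15. (d ∨ a ∨ b) — b is true.
  16. (f ∨ ¬g ∨ ¬h) — f is true.
  17. (a ∨ b) — b is true.
  18. (h ∨ ¬d) — h is true.
  19. (b ∨ ¬a ∨ ¬f) — b is true.
  20. (c ∨ ¬d) — c is true.
  21. (¬e ∨ g ∨ d) — ¬e is true.
  22. (¬h ∨ ¬a ∨ c) — c is true.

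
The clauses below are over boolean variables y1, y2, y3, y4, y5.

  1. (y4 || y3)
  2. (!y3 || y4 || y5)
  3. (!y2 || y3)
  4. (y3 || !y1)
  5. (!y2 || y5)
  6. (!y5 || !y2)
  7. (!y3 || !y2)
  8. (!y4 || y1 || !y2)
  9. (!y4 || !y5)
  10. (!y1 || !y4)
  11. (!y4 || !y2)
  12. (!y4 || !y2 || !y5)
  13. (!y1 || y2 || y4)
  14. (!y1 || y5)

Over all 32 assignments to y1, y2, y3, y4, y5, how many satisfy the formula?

Satisfying assignments:
  y1=0 y2=0 y3=0 y4=1 y5=0
  y1=0 y2=0 y3=1 y4=0 y5=1
  y1=0 y2=0 y3=1 y4=1 y5=0
Count: 3.

3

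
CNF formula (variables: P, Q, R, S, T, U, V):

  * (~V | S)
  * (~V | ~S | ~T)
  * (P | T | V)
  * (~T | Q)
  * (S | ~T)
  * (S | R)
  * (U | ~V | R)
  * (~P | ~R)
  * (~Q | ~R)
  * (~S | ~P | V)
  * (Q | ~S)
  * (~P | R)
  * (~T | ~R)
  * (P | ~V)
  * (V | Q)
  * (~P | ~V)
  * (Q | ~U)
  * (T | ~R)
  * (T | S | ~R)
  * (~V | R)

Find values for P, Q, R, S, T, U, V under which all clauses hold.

P=F, Q=T, R=F, S=T, T=T, U=T, V=F

Branch on P: take P = False.
  then V is forced to False.
  then T is forced to True.
  then Q is forced to True.
  then S is forced to True.
  then R is forced to False.
U is now unconstrained; take U = True.
Every clause has at least one true literal under this assignment.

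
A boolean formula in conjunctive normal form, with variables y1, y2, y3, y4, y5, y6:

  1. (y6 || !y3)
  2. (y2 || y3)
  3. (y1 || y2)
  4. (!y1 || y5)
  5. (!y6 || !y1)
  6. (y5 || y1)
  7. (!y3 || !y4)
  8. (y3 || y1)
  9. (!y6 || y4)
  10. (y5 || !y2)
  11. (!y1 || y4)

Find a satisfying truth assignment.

y5 occurs only positively in the remaining clauses — set y5 = True.
Try y1 = True.
  then y6 is forced to False.
  then y3 is forced to False.
  then y2 is forced to True.
  then y4 is forced to True.
Every clause has at least one true literal under this assignment.

y1 = True, y2 = True, y3 = False, y4 = True, y5 = True, y6 = False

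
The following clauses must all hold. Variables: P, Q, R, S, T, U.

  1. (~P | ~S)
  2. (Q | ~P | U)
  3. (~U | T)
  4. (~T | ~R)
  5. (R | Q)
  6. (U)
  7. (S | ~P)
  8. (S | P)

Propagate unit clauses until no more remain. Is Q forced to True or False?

True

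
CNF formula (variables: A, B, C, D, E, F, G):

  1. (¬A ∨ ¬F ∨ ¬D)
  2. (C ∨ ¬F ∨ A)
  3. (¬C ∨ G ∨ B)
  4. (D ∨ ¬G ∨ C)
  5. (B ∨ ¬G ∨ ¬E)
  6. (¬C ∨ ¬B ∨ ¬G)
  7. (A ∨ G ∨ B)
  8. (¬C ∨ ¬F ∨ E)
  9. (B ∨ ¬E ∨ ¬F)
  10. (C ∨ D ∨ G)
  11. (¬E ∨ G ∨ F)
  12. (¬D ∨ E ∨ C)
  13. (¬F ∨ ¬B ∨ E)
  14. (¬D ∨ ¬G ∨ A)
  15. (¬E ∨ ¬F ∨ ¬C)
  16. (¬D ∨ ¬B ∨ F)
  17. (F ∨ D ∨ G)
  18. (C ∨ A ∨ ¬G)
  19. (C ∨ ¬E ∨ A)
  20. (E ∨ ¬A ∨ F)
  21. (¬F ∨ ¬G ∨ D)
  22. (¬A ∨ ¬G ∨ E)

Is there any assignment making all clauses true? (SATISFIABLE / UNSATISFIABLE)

SATISFIABLE

Try A = False.
Set B = False and propagate.
  then G is forced to True.
  then E is forced to False.
  then D is forced to False.
  then C is forced to True.
  then F is forced to False.
So A=0, B=0, C=1, D=0, E=0, F=0, G=1 is a satisfying assignment.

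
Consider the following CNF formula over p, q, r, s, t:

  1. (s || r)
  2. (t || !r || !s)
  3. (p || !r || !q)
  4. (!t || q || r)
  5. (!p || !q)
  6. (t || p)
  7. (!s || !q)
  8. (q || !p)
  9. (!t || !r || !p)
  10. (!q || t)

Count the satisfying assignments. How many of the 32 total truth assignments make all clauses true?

The models are:
  p=0 q=0 r=1 s=0 t=1
  p=0 q=0 r=1 s=1 t=1
Count: 2.

2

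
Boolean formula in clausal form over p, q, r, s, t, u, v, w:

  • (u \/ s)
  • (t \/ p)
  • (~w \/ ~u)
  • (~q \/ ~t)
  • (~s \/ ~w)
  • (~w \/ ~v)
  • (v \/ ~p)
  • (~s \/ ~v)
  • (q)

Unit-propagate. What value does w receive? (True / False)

Unit clause (q) sets q = True.
In (~q \/ ~t), ~q is now false; ~t must hold, so t = False.
From (t \/ p) and t = False: p = True.
(~p \/ v) with p = True leaves only v, so v = True.
(~v \/ ~w) with v = True leaves only ~w, so w = False.

False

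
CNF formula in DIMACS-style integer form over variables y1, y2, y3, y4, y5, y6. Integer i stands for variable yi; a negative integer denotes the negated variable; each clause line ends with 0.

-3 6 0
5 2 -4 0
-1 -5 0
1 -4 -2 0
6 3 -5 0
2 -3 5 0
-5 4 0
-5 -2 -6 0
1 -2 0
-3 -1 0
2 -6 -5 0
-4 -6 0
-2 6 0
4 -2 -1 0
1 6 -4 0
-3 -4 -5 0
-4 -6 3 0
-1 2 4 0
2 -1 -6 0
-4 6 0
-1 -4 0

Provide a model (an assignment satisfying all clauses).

y1 = F, y2 = F, y3 = F, y4 = F, y5 = F, y6 = T

Branch on y1: take y1 = False.
  then y2 is forced to False.
Try y3 = False.
Branch on y4: take y4 = False.
  then y5 is forced to False.
y6 is now unconstrained; take y6 = True.
Every clause has at least one true literal under this assignment.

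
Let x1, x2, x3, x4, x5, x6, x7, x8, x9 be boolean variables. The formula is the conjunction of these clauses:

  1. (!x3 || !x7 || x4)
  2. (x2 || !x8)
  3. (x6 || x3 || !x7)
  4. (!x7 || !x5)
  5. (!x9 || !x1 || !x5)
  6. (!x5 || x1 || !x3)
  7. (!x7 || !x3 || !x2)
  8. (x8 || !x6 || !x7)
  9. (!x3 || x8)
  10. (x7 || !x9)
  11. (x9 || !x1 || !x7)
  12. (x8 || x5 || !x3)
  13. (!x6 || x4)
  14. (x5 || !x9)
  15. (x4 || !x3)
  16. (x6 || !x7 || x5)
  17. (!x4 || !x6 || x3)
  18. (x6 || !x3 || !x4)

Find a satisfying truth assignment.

x1=0, x2=1, x3=0, x4=1, x5=0, x6=0, x7=0, x8=0, x9=0

Branch on x1: take x1 = False.
For the remaining variables, x2 = True, x3 = False, x4 = True, x5 = False, x6 = False, x7 = False, x8 = False, x9 = False works.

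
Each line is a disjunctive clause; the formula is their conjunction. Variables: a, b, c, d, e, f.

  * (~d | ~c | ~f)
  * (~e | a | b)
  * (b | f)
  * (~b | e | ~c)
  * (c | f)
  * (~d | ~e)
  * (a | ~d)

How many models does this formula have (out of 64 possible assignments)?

16

Split on b, then c.
  b=T, c=T: remaining (a,d,e,f) ∈ {(F,F,T,F); (F,F,T,T); (T,F,T,F); (T,F,T,T)} — 4.
  b=T, c=F: 5 of the 16 assignments to (a,d,e,f) work.
  b=F, c=T: remaining (a,d,e,f) ∈ {(F,F,F,T); (T,F,F,T); (T,F,T,T)} — 3.
  b=F, c=F: remaining (a,d,e,f) ∈ {(F,F,F,T); (T,F,F,T); (T,F,T,T); (T,T,F,T)} — 4.
Total: 4 + 5 + 3 + 4 = 16.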